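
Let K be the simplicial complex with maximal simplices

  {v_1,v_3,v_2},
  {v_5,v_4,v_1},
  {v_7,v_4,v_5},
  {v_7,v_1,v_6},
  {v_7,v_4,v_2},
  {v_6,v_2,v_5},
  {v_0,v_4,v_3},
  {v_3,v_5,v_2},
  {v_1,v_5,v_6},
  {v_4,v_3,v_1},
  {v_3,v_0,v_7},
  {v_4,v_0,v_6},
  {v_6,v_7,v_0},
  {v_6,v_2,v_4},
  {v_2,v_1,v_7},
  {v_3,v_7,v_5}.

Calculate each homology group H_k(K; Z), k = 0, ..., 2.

H_0 ≅ Z,  H_1 ≅ Z^2,  H_2 ≅ Z.

We work with the vertex ordering v_0 < v_1 < v_2 < v_3 < v_4 < v_5 < v_6 < v_7. The simplices of K, each written with vertices in increasing order, are:

  0-simplices (8): [v_0], [v_1], [v_2], [v_3], [v_4], [v_5], [v_6], [v_7]
  1-simplices (24): (24 of them)
  2-simplices (16): (16 of them)

so the chain groups are C_0 ≅ Z^8, C_1 ≅ Z^24, C_2 ≅ Z^16.

The boundary map ∂_1: C_1 → C_0 sends each edge [p,q] (with p < q) to q − p.
The resulting 8×24 matrix has rank 7, and its Smith normal form has invariant factors (1,1,1,1,1,1,1).

Boundary ∂_2: C_2 → C_1 sends each 2-simplex [p,q,r] to [q,r] − [p,r] + [p,q]. For instance
  ∂[v_1,v_4,v_5] = [v_4,v_5] − [v_1,v_5] + [v_1,v_4],
  ∂[v_0,v_6,v_7] = [v_6,v_7] − [v_0,v_7] + [v_0,v_6].
As a 24×16 matrix over Z this has rank 15, with invariant factors (1,1,1,1,1,1,1,1,1,1,1,1,1,1,1).

Now H_k = ker ∂_k / im ∂_{k+1}, so:

  H_0: rank C_0 − rank ∂_1 = 8 − 7 = 1, and the invariant factors of ∂_1 are all 1, so H_0 ≅ Z.
  H_1: rank ker ∂_1 − rank ∂_2 = (24 − 7) − 15 = 2, and the invariant factors of ∂_2 are all 1, so H_1 ≅ Z^2.
  H_2: rank ker ∂_2 − rank ∂_3 = (16 − 15) − 0 = 1, and there is no ∂_3, so H_2 ≅ Z.

(K is a triangulation of the torus T^2.)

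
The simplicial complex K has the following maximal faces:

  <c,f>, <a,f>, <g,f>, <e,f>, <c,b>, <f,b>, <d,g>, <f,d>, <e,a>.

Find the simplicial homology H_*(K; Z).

H_0 ≅ Z,  H_1 ≅ Z^3.

K has 7 vertices, 9 edges.
rank ∂_0 = 0, rank ∂_1 = 6 ⇒ b_0 = 7 − 0 − 6 = 1; all invariant factors of ∂_1 are 1 so no torsion. So H_0 ≅ Z.
rank ∂_1 = 6, rank ∂_2 = 0 ⇒ b_1 = 9 − 6 − 0 = 3. So H_1 ≅ Z^3.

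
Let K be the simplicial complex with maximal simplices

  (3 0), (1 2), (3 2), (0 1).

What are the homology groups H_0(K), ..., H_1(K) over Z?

We work with the vertex ordering 0 < 1 < 2 < 3. The simplices of K, each written with vertices in increasing order, are:

  0-simplices (4): [0], [1], [2], [3]
  1-simplices (4): [0,1], [0,3], [1,2], [2,3]

giving chain groups C_0 ≅ Z^4, C_1 ≅ Z^4.

The boundary map ∂_1: C_1 → C_0 is given by ∂[p,q] = [q] − [p]. For instance
  ∂[1,2] = [2] − [1].
As a 4×4 matrix over Z this has rank 3, with invariant factors (1,1,1).

Reading off H_k = ker ∂_k / im ∂_{k+1}:

  H_0: rank C_0 − rank ∂_1 = 4 − 3 = 1, and the invariant factors of ∂_1 are all 1, so H_0 = Z.
  H_1: rank ker ∂_1 − rank ∂_2 = (4 − 3) − 0 = 1, and there is no ∂_2, so H_1 = Z.

H_0 ≅ Z,  H_1 ≅ Z.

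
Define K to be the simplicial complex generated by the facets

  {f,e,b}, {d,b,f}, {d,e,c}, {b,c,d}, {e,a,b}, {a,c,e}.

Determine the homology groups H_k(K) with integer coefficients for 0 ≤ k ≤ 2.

H_0 ≅ Z,  H_1 ≅ Z,  H_2 = 0.

Take the total order a < b < c < d < e < f on the vertex set. Then K (dimension 2) consists of the simplices:

  0-simplices (6): a, b, c, d, e, f
  1-simplices (12): ab, ac, ae, bc, bd, be, bf, cd, ce, de, df, ef
  2-simplices (6): abe, ace, bcd, bdf, bef, cde

giving chain groups C_0 ≅ Z^6, C_1 ≅ Z^12, C_2 ≅ Z^6.

The boundary map ∂_1: C_1 → C_0 sends each edge [p,q] (with p < q) to q − p. For instance
  ∂ae = e − a.
The 6×12 boundary matrix has rank 5 and Smith normal form diag(1,1,1,1,1).

The boundary map ∂_2: C_2 → C_1 acts by ∂[p,q,r] = [q,r] − [p,r] + [p,q]. For instance
  ∂bdf = df − bf + bd,
  ∂cde = de − ce + cd.
This gives a 12×6 integer matrix of rank 6; reducing to Smith normal form yields diagonal entries (1,1,1,1,1,1).

Reading off H_k = ker ∂_k / im ∂_{k+1}:

  H_0: rank C_0 − rank ∂_1 = 6 − 5 = 1, and the invariant factors of ∂_1 are all 1, so H_0 = Z.
  H_1: rank ker ∂_1 − rank ∂_2 = (12 − 5) − 6 = 1, and the invariant factors of ∂_2 are all 1, so H_1 = Z.
  H_2: rank ker ∂_2 − rank ∂_3 = (6 − 6) − 0 = 0, and there is no ∂_3, so H_2 = 0.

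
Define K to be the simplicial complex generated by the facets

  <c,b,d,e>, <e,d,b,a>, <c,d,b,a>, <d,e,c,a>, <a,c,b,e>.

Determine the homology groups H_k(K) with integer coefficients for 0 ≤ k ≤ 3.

H_0 = Z,  H_1 = 0,  H_2 = 0,  H_3 = Z.

Order the vertices as a < b < c < d < e. Listing each simplex with vertices in this order, K has dimension 3 with simplices:

  0-simplices (5): a, b, c, d, e
  1-simplices (10): ab, ac, ad, ae, bc, bd, be, cd, ce, de
  2-simplices (10): abc, abd, abe, acd, ace, ade, bcd, bce, bde, cde
  3-simplices (5): abcd, abce, abde, acde, bcde

giving chain groups C_0 ≅ Z^5, C_1 ≅ Z^10, C_2 ≅ Z^10, C_3 ≅ Z^5.

The boundary map ∂_1: C_1 → C_0 maps an edge to its endpoints' difference, ∂[p,q] = q − p. For instance
  ∂ac = c − a.
The resulting 5×10 matrix has rank 4, and its Smith normal form has invariant factors (1,1,1,1).

Boundary ∂_2: C_2 → C_1 sends each 2-simplex [p,q,r] to [q,r] − [p,r] + [p,q]. For instance
  ∂bde = de − be + bd,
  ∂abc = bc − ac + ab.
The resulting 10×10 matrix has rank 6, and its Smith normal form has invariant factors (1,1,1,1,1,1).

Boundary ∂_3: C_3 → C_2 sends each 3-simplex σ to the alternating sum Σ_i (−1)^i (σ with its i-th vertex removed). For instance
  ∂abce = bce − ace + abe − abc,
  ∂abde = bde − ade + abe − abd.
This gives a 10×5 integer matrix of rank 4; reducing to Smith normal form yields diagonal entries (1,1,1,1).

From H_k ≅ ker(∂_k) / im(∂_{k+1}) we obtain:

  H_0: rank C_0 − rank ∂_1 = 5 − 4 = 1, and the invariant factors of ∂_1 are all 1, so H_0 = Z.
  H_1: rank ker ∂_1 − rank ∂_2 = (10 − 4) − 6 = 0, and the invariant factors of ∂_2 are all 1, so H_1 = 0.
  H_2: rank ker ∂_2 − rank ∂_3 = (10 − 6) − 4 = 0, and the invariant factors of ∂_3 are all 1, so H_2 = 0.
  H_3: rank ker ∂_3 − rank ∂_4 = (5 − 4) − 0 = 1, and there is no ∂_4, so H_3 = Z.

(K is a triangulation of the 3-sphere S^3.)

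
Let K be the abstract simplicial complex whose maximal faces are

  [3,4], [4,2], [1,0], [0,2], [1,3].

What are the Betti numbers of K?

b_0 = 1, b_1 = 1.

Order the vertices as 0 < 1 < 2 < 3 < 4. Listing each simplex with vertices in this order, K has dimension 1 with simplices:

  0-simplices (5): [0], [1], [2], [3], [4]
  1-simplices (5): [0,1], [0,2], [1,3], [2,4], [3,4]

giving chain groups C_0 ≅ Z^5, C_1 ≅ Z^5.

Boundary ∂_1: C_1 → C_0 is given by ∂[p,q] = [q] − [p]. For instance
  ∂[1,3] = [3] − [1].
The 5×5 boundary matrix has rank 4 and Smith normal form diag(1,1,1,1).

Computing H_k = (kernel of ∂_k) / (image of ∂_{k+1}):

  H_0: rank C_0 − rank ∂_1 = 5 − 4 = 1, and the invariant factors of ∂_1 are all 1, so H_0 ≅ Z.
  H_1: rank ker ∂_1 − rank ∂_2 = (5 − 4) − 0 = 1, and there is no ∂_2, so H_1 ≅ Z.

As a check, the Euler characteristic is 5 − 5 = 0, which agrees with 1 − 1 = 0.

Hence the Betti numbers are b_0 = 1, b_1 = 1.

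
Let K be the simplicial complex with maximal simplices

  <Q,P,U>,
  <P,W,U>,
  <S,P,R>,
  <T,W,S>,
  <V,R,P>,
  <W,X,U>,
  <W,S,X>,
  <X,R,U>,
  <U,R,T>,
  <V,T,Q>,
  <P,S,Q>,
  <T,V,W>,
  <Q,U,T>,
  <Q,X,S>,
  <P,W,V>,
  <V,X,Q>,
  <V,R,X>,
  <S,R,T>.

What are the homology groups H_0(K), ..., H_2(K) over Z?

H_0 = Z,  H_1 = Z^2,  H_2 = Z.

Order the vertices as P < Q < R < S < T < U < V < W < X. Listing each simplex with vertices in this order, K has dimension 2 with simplices:

  0-simplices (9): P, Q, R, S, T, U, V, W, X
  1-simplices (27): PQ, PR, PS, PU, PV, PW, QS, QT, QU, QV, QX, RS, RT, RU, RV, RX, ST, SW, SX, TU, TV, TW, UW, UX, VW, VX, WX
  2-simplices (18): PQS, PQU, PRS, PRV, PUW, PVW, QSX, QTU, QTV, QVX, RST, RTU, RUX, RVX, STW, SWX, TVW, UWX

giving chain groups C_0 ≅ Z^9, C_1 ≅ Z^27, C_2 ≅ Z^18.

∂_1: C_1 → C_0 is given by ∂[p,q] = [q] − [p]. For instance
  ∂RT = T − R.
The 9×27 boundary matrix has rank 8 and Smith normal form diag(1,1,1,1,1,1,1,1).

The boundary map ∂_2: C_2 → C_1 acts by ∂[p,q,r] = [q,r] − [p,r] + [p,q]. For instance
  ∂STW = TW − SW + ST,
  ∂PQU = QU − PU + PQ.
This gives a 27×18 integer matrix of rank 17; reducing to Smith normal form yields diagonal entries (1,1,1,1,1,1,1,1,1,1,1,1,1,1,1,1,1).

Now H_k = ker ∂_k / im ∂_{k+1}, so:

  H_0: rank C_0 − rank ∂_1 = 9 − 8 = 1, and the invariant factors of ∂_1 are all 1, so H_0 ≅ Z.
  H_1: rank ker ∂_1 − rank ∂_2 = (27 − 8) − 17 = 2, and the invariant factors of ∂_2 are all 1, so H_1 ≅ Z^2.
  H_2: rank ker ∂_2 − rank ∂_3 = (18 − 17) − 0 = 1, and there is no ∂_3, so H_2 ≅ Z.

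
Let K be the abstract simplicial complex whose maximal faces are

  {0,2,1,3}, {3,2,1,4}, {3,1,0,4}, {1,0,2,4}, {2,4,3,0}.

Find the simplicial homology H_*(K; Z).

H_0 ≅ Z,  H_1 = 0,  H_2 = 0,  H_3 ≅ Z.

K has 5 vertices, 10 edges, 10 triangles, 5 3-simplices.
rank ∂_0 = 0, rank ∂_1 = 4 ⇒ b_0 = 5 − 0 − 4 = 1; all invariant factors of ∂_1 are 1 so no torsion. So H_0 = Z.
rank ∂_1 = 4, rank ∂_2 = 6 ⇒ b_1 = 10 − 4 − 6 = 0; all invariant factors of ∂_2 are 1 so no torsion. So H_1 = 0.
rank ∂_2 = 6, rank ∂_3 = 4 ⇒ b_2 = 10 − 6 − 4 = 0; all invariant factors of ∂_3 are 1 so no torsion. So H_2 = 0.
rank ∂_3 = 4, rank ∂_4 = 0 ⇒ b_3 = 5 − 4 − 0 = 1. So H_3 = Z.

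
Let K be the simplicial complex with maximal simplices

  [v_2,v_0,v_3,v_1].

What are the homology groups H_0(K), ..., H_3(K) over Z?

H_0 = Z,  H_1 = 0,  H_2 = 0,  H_3 = 0.

We work with the vertex ordering v_0 < v_1 < v_2 < v_3. The simplices of K, each written with vertices in increasing order, are:

  0-simplices (4): [v_0], [v_1], [v_2], [v_3]
  1-simplices (6): [v_0,v_1], [v_0,v_2], [v_0,v_3], [v_1,v_2], [v_1,v_3], [v_2,v_3]
  2-simplices (4): [v_0,v_1,v_2], [v_0,v_1,v_3], [v_0,v_2,v_3], [v_1,v_2,v_3]
  3-simplices (1): [v_0,v_1,v_2,v_3]

so the chain groups are C_0 ≅ Z^4, C_1 ≅ Z^6, C_2 ≅ Z^4, C_3 ≅ Z^1.

Boundary ∂_1: C_1 → C_0 is given by ∂[p,q] = [q] − [p]. For instance
  ∂[v_1,v_3] = [v_3] − [v_1].
The resulting 4×6 matrix has rank 3, and its Smith normal form has invariant factors (1,1,1).

The boundary map ∂_2: C_2 → C_1 sends each 2-simplex [p,q,r] to [q,r] − [p,r] + [p,q]. For instance
  ∂[v_0,v_1,v_3] = [v_1,v_3] − [v_0,v_3] + [v_0,v_1],
  ∂[v_0,v_2,v_3] = [v_2,v_3] − [v_0,v_3] + [v_0,v_2].
The 6×4 boundary matrix has rank 3 and Smith normal form diag(1,1,1).

∂_3: C_3 → C_2 sends each 3-simplex σ to the alternating sum Σ_i (−1)^i (σ with its i-th vertex removed). For instance
  ∂[v_0,v_1,v_2,v_3] = [v_1,v_2,v_3] − [v_0,v_2,v_3] + [v_0,v_1,v_3] − [v_0,v_1,v_2].
This gives a 4×1 integer matrix of rank 1; reducing to Smith normal form yields diagonal entries (1).

Computing H_k = (kernel of ∂_k) / (image of ∂_{k+1}):

  H_0: rank C_0 − rank ∂_1 = 4 − 3 = 1, and the invariant factors of ∂_1 are all 1, so H_0 ≅ Z.
  H_1: rank ker ∂_1 − rank ∂_2 = (6 − 3) − 3 = 0, and the invariant factors of ∂_2 are all 1, so H_1 ≅ 0.
  H_2: rank ker ∂_2 − rank ∂_3 = (4 − 3) − 1 = 0, and the invariant factors of ∂_3 are all 1, so H_2 ≅ 0.
  H_3: rank ker ∂_3 − rank ∂_4 = (1 − 1) − 0 = 0, and there is no ∂_4, so H_3 ≅ 0.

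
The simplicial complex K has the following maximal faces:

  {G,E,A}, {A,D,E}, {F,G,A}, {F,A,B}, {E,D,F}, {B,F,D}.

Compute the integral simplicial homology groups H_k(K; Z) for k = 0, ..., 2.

Take the total order A < B < D < E < F < G on the vertex set. Then K (dimension 2) consists of the simplices:

  0-simplices (6): A, B, D, E, F, G
  1-simplices (12): AB, AD, AE, AF, AG, BD, BF, DE, DF, EF, EG, FG
  2-simplices (6): ABF, ADE, AEG, AFG, BDF, DEF

giving chain groups C_0 ≅ Z^6, C_1 ≅ Z^12, C_2 ≅ Z^6.

∂_1: C_1 → C_0 is given by ∂[p,q] = [q] − [p].
This gives a 6×12 integer matrix of rank 5; reducing to Smith normal form yields diagonal entries (1,1,1,1,1).

Boundary ∂_2: C_2 → C_1 acts by ∂[p,q,r] = [q,r] − [p,r] + [p,q]. For instance
  ∂ADE = DE − AE + AD,
  ∂BDF = DF − BF + BD.
As a 12×6 matrix over Z this has rank 6, with invariant factors (1,1,1,1,1,1).

Now H_k = ker ∂_k / im ∂_{k+1}, so:

  H_0: rank C_0 − rank ∂_1 = 6 − 5 = 1, and the invariant factors of ∂_1 are all 1, so H_0 ≅ Z.
  H_1: rank ker ∂_1 − rank ∂_2 = (12 − 5) − 6 = 1, and the invariant factors of ∂_2 are all 1, so H_1 ≅ Z.
  H_2: rank ker ∂_2 − rank ∂_3 = (6 − 6) − 0 = 0, and there is no ∂_3, so H_2 ≅ 0.

(K is a triangulation of the cylinder S^1 x I.)

H_0 = Z,  H_1 = Z,  H_2 = 0.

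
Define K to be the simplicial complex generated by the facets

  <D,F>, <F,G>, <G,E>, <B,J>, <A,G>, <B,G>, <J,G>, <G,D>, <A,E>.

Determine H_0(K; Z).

Fix the vertex order A < B < D < E < F < G < J and write every simplex with vertices in increasing order. Then dim K = 1 and the simplices of K are:

  0-simplices (7): A, B, D, E, F, G, J
  1-simplices (9): AE, AG, BG, BJ, DF, DG, EG, FG, GJ

Hence C_0 ≅ Z^7, C_1 ≅ Z^9.

The boundary map ∂_1: C_1 → C_0 sends each edge [p,q] (with p < q) to q − p. For instance
  ∂BG = G − B.
As a 7×9 matrix over Z this has rank 6, with invariant factors (1,1,1,1,1,1).

Now H_k = ker ∂_k / im ∂_{k+1}, so:

  H_0: rank C_0 − rank ∂_1 = 7 − 6 = 1, and the invariant factors of ∂_1 are all 1, so H_0 ≅ Z.

H_0 = Z.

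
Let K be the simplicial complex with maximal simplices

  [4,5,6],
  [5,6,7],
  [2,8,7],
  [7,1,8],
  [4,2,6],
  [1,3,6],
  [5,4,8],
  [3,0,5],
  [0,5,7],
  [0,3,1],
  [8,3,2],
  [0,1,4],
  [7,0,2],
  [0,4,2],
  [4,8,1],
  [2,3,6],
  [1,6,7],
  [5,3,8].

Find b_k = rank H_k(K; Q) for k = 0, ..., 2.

Fix the vertex order 0 < 1 < 2 < 3 < 4 < 5 < 6 < 7 < 8 and write every simplex with vertices in increasing order. Then dim K = 2 and the simplices of K are:

  0-simplices (9): [0], [1], [2], [3], [4], [5], [6], [7], [8]
  1-simplices (27): (27 of them)
  2-simplices (18): [0,1,3], [0,1,4], [0,2,4], [0,2,7], [0,3,5], [0,5,7], [1,3,6], [1,4,8], [1,6,7], [1,7,8], [2,3,6], [2,3,8], [2,4,6], [2,7,8], [3,5,8], [4,5,6], [4,5,8], [5,6,7]

giving chain groups C_0 ≅ Z^9, C_1 ≅ Z^27, C_2 ≅ Z^18.

Boundary ∂_1: C_1 → C_0 sends each edge [p,q] (with p < q) to q − p. For instance
  ∂[2,8] = [8] − [2].
The resulting 9×27 matrix has rank 8, and its Smith normal form has invariant factors (1,1,1,1,1,1,1,1).

Boundary ∂_2: C_2 → C_1 maps a triangle to the signed sum of its edges. For instance
  ∂[2,3,6] = [3,6] − [2,6] + [2,3],
  ∂[2,3,8] = [3,8] − [2,8] + [2,3].
This gives a 27×18 integer matrix of rank 17; reducing to Smith normal form yields diagonal entries (1,1,1,1,1,1,1,1,1,1,1,1,1,1,1,1,1).

From H_k ≅ ker(∂_k) / im(∂_{k+1}) we obtain:

  H_0: rank C_0 − rank ∂_1 = 9 − 8 = 1, and the invariant factors of ∂_1 are all 1, so H_0 = Z.
  H_1: rank ker ∂_1 − rank ∂_2 = (27 − 8) − 17 = 2, and the invariant factors of ∂_2 are all 1, so H_1 = Z^2.
  H_2: rank ker ∂_2 − rank ∂_3 = (18 − 17) − 0 = 1, and there is no ∂_3, so H_2 = Z.

Hence the Betti numbers are b_0 = 1, b_1 = 2, b_2 = 1.

b_0 = 1, b_1 = 2, b_2 = 1.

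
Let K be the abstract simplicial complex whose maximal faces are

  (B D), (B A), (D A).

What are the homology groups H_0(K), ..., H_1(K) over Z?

We work with the vertex ordering A < B < D. The simplices of K, each written with vertices in increasing order, are:

  0-simplices (3): A, B, D
  1-simplices (3): AB, AD, BD

Hence C_0 ≅ Z^3, C_1 ≅ Z^3.

∂_1: C_1 → C_0 maps an edge to its endpoints' difference, ∂[p,q] = q − p. For instance
  ∂AD = D − A.
This gives a 3×3 integer matrix of rank 2; reducing to Smith normal form yields diagonal entries (1,1).

Now H_k = ker ∂_k / im ∂_{k+1}, so:

  H_0: rank C_0 − rank ∂_1 = 3 − 2 = 1, and the invariant factors of ∂_1 are all 1, so H_0 = Z.
  H_1: rank ker ∂_1 − rank ∂_2 = (3 − 2) − 0 = 1, and there is no ∂_2, so H_1 = Z.

(K is a triangulation of the circle S^1.)

H_0 = Z,  H_1 = Z.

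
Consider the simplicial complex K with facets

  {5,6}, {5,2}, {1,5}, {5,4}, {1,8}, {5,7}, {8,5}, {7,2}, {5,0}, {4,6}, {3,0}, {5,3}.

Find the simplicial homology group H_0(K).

H_0 = Z.

Order the vertices as 0 < 1 < 2 < 3 < 4 < 5 < 6 < 7 < 8. Listing each simplex with vertices in this order, K has dimension 1 with simplices:

  0-simplices (9): [0], [1], [2], [3], [4], [5], [6], [7], [8]
  1-simplices (12): [0,3], [0,5], [1,5], [1,8], [2,5], [2,7], [3,5], [4,5], [4,6], [5,6], [5,7], [5,8]

Hence C_0 ≅ Z^9, C_1 ≅ Z^12.

The boundary map ∂_1: C_1 → C_0 sends each edge [p,q] (with p < q) to q − p. For instance
  ∂[3,5] = [5] − [3].
This gives a 9×12 integer matrix of rank 8; reducing to Smith normal form yields diagonal entries (1,1,1,1,1,1,1,1).

Computing H_k = (kernel of ∂_k) / (image of ∂_{k+1}):

  H_0: rank C_0 − rank ∂_1 = 9 − 8 = 1, and the invariant factors of ∂_1 are all 1, so H_0 = Z.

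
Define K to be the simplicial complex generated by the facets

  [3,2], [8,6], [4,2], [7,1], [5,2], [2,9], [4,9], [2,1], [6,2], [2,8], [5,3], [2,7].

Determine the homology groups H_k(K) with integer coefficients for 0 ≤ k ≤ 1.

H_0 ≅ Z,  H_1 ≅ Z^4.

We work with the vertex ordering 1 < 2 < 3 < 4 < 5 < 6 < 7 < 8 < 9. The simplices of K, each written with vertices in increasing order, are:

  0-simplices (9): [1], [2], [3], [4], [5], [6], [7], [8], [9]
  1-simplices (12): [1,2], [1,7], [2,3], [2,4], [2,5], [2,6], [2,7], [2,8], [2,9], [3,5], [4,9], [6,8]

Hence C_0 ≅ Z^9, C_1 ≅ Z^12.

Boundary ∂_1: C_1 → C_0 maps an edge to its endpoints' difference, ∂[p,q] = q − p.
As a 9×12 matrix over Z this has rank 8, with invariant factors (1,1,1,1,1,1,1,1).

From H_k ≅ ker(∂_k) / im(∂_{k+1}) we obtain:

  H_0: rank C_0 − rank ∂_1 = 9 − 8 = 1, and the invariant factors of ∂_1 are all 1, so H_0 ≅ Z.
  H_1: rank ker ∂_1 − rank ∂_2 = (12 − 8) − 0 = 4, and there is no ∂_2, so H_1 ≅ Z^4.

(K is a triangulation of a wedge of 4 circles.)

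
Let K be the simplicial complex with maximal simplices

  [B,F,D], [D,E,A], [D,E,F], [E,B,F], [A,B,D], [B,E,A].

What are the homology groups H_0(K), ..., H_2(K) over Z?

Fix the vertex order A < B < D < E < F and write every simplex with vertices in increasing order. Then dim K = 2 and the simplices of K are:

  0-simplices (5): A, B, D, E, F
  1-simplices (9): AB, AD, AE, BD, BE, BF, DE, DF, EF
  2-simplices (6): ABD, ABE, ADE, BDF, BEF, DEF

so the chain groups are C_0 ≅ Z^5, C_1 ≅ Z^9, C_2 ≅ Z^6.

Boundary ∂_1: C_1 → C_0 sends each edge [p,q] (with p < q) to q − p. For instance
  ∂AE = E − A.
The 5×9 boundary matrix has rank 4 and Smith normal form diag(1,1,1,1).

∂_2: C_2 → C_1 acts by ∂[p,q,r] = [q,r] − [p,r] + [p,q]. For instance
  ∂ABD = BD − AD + AB,
  ∂BEF = EF − BF + BE.
The 9×6 boundary matrix has rank 5 and Smith normal form diag(1,1,1,1,1).

Now H_k = ker ∂_k / im ∂_{k+1}, so:

  H_0: rank C_0 − rank ∂_1 = 5 − 4 = 1, and the invariant factors of ∂_1 are all 1, so H_0 ≅ Z.
  H_1: rank ker ∂_1 − rank ∂_2 = (9 − 4) − 5 = 0, and the invariant factors of ∂_2 are all 1, so H_1 ≅ 0.
  H_2: rank ker ∂_2 − rank ∂_3 = (6 − 5) − 0 = 1, and there is no ∂_3, so H_2 ≅ Z.

(K is a triangulation of the 2-sphere S^2.)

H_0 = Z,  H_1 = 0,  H_2 = Z.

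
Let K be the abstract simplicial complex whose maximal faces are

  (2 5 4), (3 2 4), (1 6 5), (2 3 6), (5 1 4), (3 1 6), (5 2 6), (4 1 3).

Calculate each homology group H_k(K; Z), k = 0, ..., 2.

K has 6 vertices, 12 edges, 8 triangles.
rank ∂_0 = 0, rank ∂_1 = 5 ⇒ b_0 = 6 − 0 − 5 = 1; all invariant factors of ∂_1 are 1 so no torsion. So H_0 = Z.
rank ∂_1 = 5, rank ∂_2 = 7 ⇒ b_1 = 12 − 5 − 7 = 0; all invariant factors of ∂_2 are 1 so no torsion. So H_1 = 0.
rank ∂_2 = 7, rank ∂_3 = 0 ⇒ b_2 = 8 − 7 − 0 = 1. So H_2 = Z.

H_0 = Z,  H_1 = 0,  H_2 = Z.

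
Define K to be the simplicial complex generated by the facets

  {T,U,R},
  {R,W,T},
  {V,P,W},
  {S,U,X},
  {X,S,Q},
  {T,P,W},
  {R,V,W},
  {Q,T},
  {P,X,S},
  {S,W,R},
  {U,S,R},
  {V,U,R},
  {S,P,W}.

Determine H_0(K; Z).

H_0 = Z.

We work with the vertex ordering P < Q < R < S < T < U < V < W < X. The simplices of K, each written with vertices in increasing order, are:

  0-simplices (9): P, Q, R, S, T, U, V, W, X
  1-simplices (21): PS, PT, PV, PW, PX, QS, QT, QX, RS, RT, RU, RV, RW, SU, SW, SX, TU, TW, UV, UX, VW
  2-simplices (12): PSW, PSX, PTW, PVW, QSX, RSU, RSW, RTU, RTW, RUV, RVW, SUX

Hence C_0 ≅ Z^9, C_1 ≅ Z^21, C_2 ≅ Z^12.

The boundary map ∂_1: C_1 → C_0 is given by ∂[p,q] = [q] − [p]. For instance
  ∂UV = V − U.
This gives a 9×21 integer matrix of rank 8; reducing to Smith normal form yields diagonal entries (1,1,1,1,1,1,1,1).

The boundary map ∂_2: C_2 → C_1 acts by ∂[p,q,r] = [q,r] − [p,r] + [p,q]. For instance
  ∂RTU = TU − RU + RT,
  ∂RSU = SU − RU + RS.
This gives a 21×12 integer matrix of rank 12; reducing to Smith normal form yields diagonal entries (1,1,1,1,1,1,1,1,1,1,1,1).

From H_k ≅ ker(∂_k) / im(∂_{k+1}) we obtain:

  H_0: rank C_0 − rank ∂_1 = 9 − 8 = 1, and the invariant factors of ∂_1 are all 1, so H_0 = Z.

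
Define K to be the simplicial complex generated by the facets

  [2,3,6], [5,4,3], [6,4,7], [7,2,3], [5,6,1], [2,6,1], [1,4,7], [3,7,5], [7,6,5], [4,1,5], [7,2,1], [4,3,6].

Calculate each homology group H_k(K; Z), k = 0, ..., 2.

We work with the vertex ordering 1 < 2 < 3 < 4 < 5 < 6 < 7. The simplices of K, each written with vertices in increasing order, are:

  0-simplices (7): [1], [2], [3], [4], [5], [6], [7]
  1-simplices (18): [1,2], [1,4], [1,5], [1,6], [1,7], [2,3], [2,6], [2,7], [3,4], [3,5], [3,6], [3,7], [4,5], [4,6], [4,7], [5,6], [5,7], [6,7]
  2-simplices (12): [1,2,6], [1,2,7], [1,4,5], [1,4,7], [1,5,6], [2,3,6], [2,3,7], [3,4,5], [3,4,6], [3,5,7], [4,6,7], [5,6,7]

Hence C_0 ≅ Z^7, C_1 ≅ Z^18, C_2 ≅ Z^12.

Boundary ∂_1: C_1 → C_0 maps an edge to its endpoints' difference, ∂[p,q] = q − p. For instance
  ∂[5,6] = [6] − [5].
The resulting 7×18 matrix has rank 6, and its Smith normal form has invariant factors (1,1,1,1,1,1).

Boundary ∂_2: C_2 → C_1 maps a triangle to the signed sum of its edges. For instance
  ∂[1,4,5] = [4,5] − [1,5] + [1,4],
  ∂[3,4,6] = [4,6] − [3,6] + [3,4].
As a 18×12 matrix over Z this has rank 12, with invariant factors (1,1,1,1,1,1,1,1,1,1,1,2).

Now H_k = ker ∂_k / im ∂_{k+1}, so:

  H_0: rank C_0 − rank ∂_1 = 7 − 6 = 1, and the invariant factors of ∂_1 are all 1, so H_0 ≅ Z.
  H_1: rank ker ∂_1 − rank ∂_2 = (18 − 6) − 12 = 0, and ∂_2 has invariant factor 2 > 1, so H_1 ≅ Z/2Z.
  H_2: rank ker ∂_2 − rank ∂_3 = (12 − 12) − 0 = 0, and there is no ∂_3, so H_2 ≅ 0.

(K is a triangulation of the real projective plane RP^2.)

H_0 ≅ Z,  H_1 ≅ Z/2Z,  H_2 = 0.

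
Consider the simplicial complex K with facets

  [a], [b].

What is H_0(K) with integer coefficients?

Fix the vertex order a < b and write every simplex with vertices in increasing order. Then dim K = 0 and the simplices of K are:

  0-simplices (2): a, b

giving chain groups C_0 ≅ Z^2.

Reading off H_k = ker ∂_k / im ∂_{k+1}:

  H_0: rank C_0 − rank ∂_1 = 2 − 0 = 2, and there is no ∂_1, so H_0 = Z^2.

(K is a triangulation of a set of 2 points.)

H_0 = Z^2.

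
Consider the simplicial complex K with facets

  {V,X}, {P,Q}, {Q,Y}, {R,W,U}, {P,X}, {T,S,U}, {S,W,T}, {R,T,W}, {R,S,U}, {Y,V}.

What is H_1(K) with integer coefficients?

H_1 ≅ Z^2.

K has 10 vertices, 15 edges, 5 triangles.
rank ∂_1 = 8, rank ∂_2 = 5 ⇒ b_1 = 15 − 8 − 5 = 2; all invariant factors of ∂_2 are 1 so no torsion. So H_1 = Z^2.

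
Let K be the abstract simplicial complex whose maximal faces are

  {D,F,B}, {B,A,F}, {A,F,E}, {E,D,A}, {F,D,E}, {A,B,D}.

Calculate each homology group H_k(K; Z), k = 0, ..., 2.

H_0 ≅ Z,  H_1 = 0,  H_2 ≅ Z.

K has 5 vertices, 9 edges, 6 triangles.
rank ∂_0 = 0, rank ∂_1 = 4 ⇒ b_0 = 5 − 0 − 4 = 1; all invariant factors of ∂_1 are 1 so no torsion. So H_0 ≅ Z.
rank ∂_1 = 4, rank ∂_2 = 5 ⇒ b_1 = 9 − 4 − 5 = 0; all invariant factors of ∂_2 are 1 so no torsion. So H_1 ≅ 0.
rank ∂_2 = 5, rank ∂_3 = 0 ⇒ b_2 = 6 − 5 − 0 = 1. So H_2 ≅ Z.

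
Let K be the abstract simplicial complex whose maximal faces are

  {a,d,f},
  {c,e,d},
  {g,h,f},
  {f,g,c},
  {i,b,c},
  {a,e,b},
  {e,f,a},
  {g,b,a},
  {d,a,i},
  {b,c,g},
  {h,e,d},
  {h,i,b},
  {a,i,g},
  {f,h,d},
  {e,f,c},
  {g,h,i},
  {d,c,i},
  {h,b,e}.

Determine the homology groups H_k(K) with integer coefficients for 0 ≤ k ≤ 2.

Order the vertices as a < b < c < d < e < f < g < h < i. Listing each simplex with vertices in this order, K has dimension 2 with simplices:

  0-simplices (9): a, b, c, d, e, f, g, h, i
  1-simplices (27): ab, ad, ae, af, ag, ai, bc, be, bg, bh, bi, cd, ce, cf, cg, ci, de, df, dh, di, ef, eh, fg, fh, gh, gi, hi
  2-simplices (18): abe, abg, adf, adi, aef, agi, bcg, bci, beh, bhi, cde, cdi, cef, cfg, deh, dfh, fgh, ghi

Hence C_0 ≅ Z^9, C_1 ≅ Z^27, C_2 ≅ Z^18.

∂_1: C_1 → C_0 sends each edge [p,q] (with p < q) to q − p.
The resulting 9×27 matrix has rank 8, and its Smith normal form has invariant factors (1,1,1,1,1,1,1,1).

The boundary map ∂_2: C_2 → C_1 maps a triangle to the signed sum of its edges. For instance
  ∂agi = gi − ai + ag,
  ∂bcg = cg − bg + bc.
The 27×18 boundary matrix has rank 18 and Smith normal form diag(1,1,1,1,1,1,1,1,1,1,1,1,1,1,1,1,1,2).

From H_k ≅ ker(∂_k) / im(∂_{k+1}) we obtain:

  H_0: rank C_0 − rank ∂_1 = 9 − 8 = 1, and the invariant factors of ∂_1 are all 1, so H_0 ≅ Z.
  H_1: rank ker ∂_1 − rank ∂_2 = (27 − 8) − 18 = 1, and ∂_2 has invariant factor 2 > 1, so H_1 ≅ Z × Z/2.
  H_2: rank ker ∂_2 − rank ∂_3 = (18 − 18) − 0 = 0, and there is no ∂_3, so H_2 ≅ 0.

H_0 = Z,  H_1 = Z × Z/2,  H_2 = 0.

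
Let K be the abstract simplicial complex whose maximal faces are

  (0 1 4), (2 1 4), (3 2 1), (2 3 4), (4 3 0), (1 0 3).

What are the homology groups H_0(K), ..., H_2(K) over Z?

H_0 = Z,  H_1 = 0,  H_2 = Z.

We work with the vertex ordering 0 < 1 < 2 < 3 < 4. The simplices of K, each written with vertices in increasing order, are:

  0-simplices (5): [0], [1], [2], [3], [4]
  1-simplices (9): [0,1], [0,3], [0,4], [1,2], [1,3], [1,4], [2,3], [2,4], [3,4]
  2-simplices (6): [0,1,3], [0,1,4], [0,3,4], [1,2,3], [1,2,4], [2,3,4]

Hence C_0 ≅ Z^5, C_1 ≅ Z^9, C_2 ≅ Z^6.

∂_1: C_1 → C_0 is given by ∂[p,q] = [q] − [p]. For instance
  ∂[1,3] = [3] − [1].
This gives a 5×9 integer matrix of rank 4; reducing to Smith normal form yields diagonal entries (1,1,1,1).

∂_2: C_2 → C_1 acts by ∂[p,q,r] = [q,r] − [p,r] + [p,q]. For instance
  ∂[0,1,4] = [1,4] − [0,4] + [0,1],
  ∂[1,2,3] = [2,3] − [1,3] + [1,2].
As a 9×6 matrix over Z this has rank 5, with invariant factors (1,1,1,1,1).

From H_k ≅ ker(∂_k) / im(∂_{k+1}) we obtain:

  H_0: rank C_0 − rank ∂_1 = 5 − 4 = 1, and the invariant factors of ∂_1 are all 1, so H_0 = Z.
  H_1: rank ker ∂_1 − rank ∂_2 = (9 − 4) − 5 = 0, and the invariant factors of ∂_2 are all 1, so H_1 = 0.
  H_2: rank ker ∂_2 − rank ∂_3 = (6 − 5) − 0 = 1, and there is no ∂_3, so H_2 = Z.

As a check, the Euler characteristic is 5 − 9 + 6 = 2, which agrees with 1 − 0 + 1 = 2.
(K is a triangulation of the 2-sphere S^2.)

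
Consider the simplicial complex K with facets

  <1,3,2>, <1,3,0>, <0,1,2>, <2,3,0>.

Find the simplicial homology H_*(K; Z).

Take the total order 0 < 1 < 2 < 3 on the vertex set. Then K (dimension 2) consists of the simplices:

  0-simplices (4): [0], [1], [2], [3]
  1-simplices (6): [0,1], [0,2], [0,3], [1,2], [1,3], [2,3]
  2-simplices (4): [0,1,2], [0,1,3], [0,2,3], [1,2,3]

so the chain groups are C_0 ≅ Z^4, C_1 ≅ Z^6, C_2 ≅ Z^4.

The boundary map ∂_1: C_1 → C_0 sends each edge [p,q] (with p < q) to q − p. For instance
  ∂[1,3] = [3] − [1].
The resulting 4×6 matrix has rank 3, and its Smith normal form has invariant factors (1,1,1).

Boundary ∂_2: C_2 → C_1 sends each 2-simplex [p,q,r] to [q,r] − [p,r] + [p,q]. For instance
  ∂[0,1,3] = [1,3] − [0,3] + [0,1],
  ∂[0,1,2] = [1,2] − [0,2] + [0,1].
The resulting 6×4 matrix has rank 3, and its Smith normal form has invariant factors (1,1,1).

Now H_k = ker ∂_k / im ∂_{k+1}, so:

  H_0: rank C_0 − rank ∂_1 = 4 − 3 = 1, and the invariant factors of ∂_1 are all 1, so H_0 = Z.
  H_1: rank ker ∂_1 − rank ∂_2 = (6 − 3) − 3 = 0, and the invariant factors of ∂_2 are all 1, so H_1 = 0.
  H_2: rank ker ∂_2 − rank ∂_3 = (4 − 3) − 0 = 1, and there is no ∂_3, so H_2 = Z.

H_0 ≅ Z,  H_1 = 0,  H_2 ≅ Z.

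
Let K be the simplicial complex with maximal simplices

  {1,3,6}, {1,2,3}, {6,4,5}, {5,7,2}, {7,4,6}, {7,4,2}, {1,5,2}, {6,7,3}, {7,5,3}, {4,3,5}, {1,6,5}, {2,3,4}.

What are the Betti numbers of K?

b_0 = 1, b_1 = 0, b_2 = 0.

Fix the vertex order 1 < 2 < 3 < 4 < 5 < 6 < 7 and write every simplex with vertices in increasing order. Then dim K = 2 and the simplices of K are:

  0-simplices (7): [1], [2], [3], [4], [5], [6], [7]
  1-simplices (18): [1,2], [1,3], [1,5], [1,6], [2,3], [2,4], [2,5], [2,7], [3,4], [3,5], [3,6], [3,7], [4,5], [4,6], [4,7], [5,6], [5,7], [6,7]
  2-simplices (12): [1,2,3], [1,2,5], [1,3,6], [1,5,6], [2,3,4], [2,4,7], [2,5,7], [3,4,5], [3,5,7], [3,6,7], [4,5,6], [4,6,7]

Hence C_0 ≅ Z^7, C_1 ≅ Z^18, C_2 ≅ Z^12.

Boundary ∂_1: C_1 → C_0 sends each edge [p,q] (with p < q) to q − p. For instance
  ∂[6,7] = [7] − [6].
The resulting 7×18 matrix has rank 6, and its Smith normal form has invariant factors (1,1,1,1,1,1).

∂_2: C_2 → C_1 maps a triangle to the signed sum of its edges. For instance
  ∂[1,5,6] = [5,6] − [1,6] + [1,5],
  ∂[2,4,7] = [4,7] − [2,7] + [2,4].
The 18×12 boundary matrix has rank 12 and Smith normal form diag(1,1,1,1,1,1,1,1,1,1,1,2).

From H_k ≅ ker(∂_k) / im(∂_{k+1}) we obtain:

  H_0: rank C_0 − rank ∂_1 = 7 − 6 = 1, and the invariant factors of ∂_1 are all 1, so H_0 ≅ Z.
  H_1: rank ker ∂_1 − rank ∂_2 = (18 − 6) − 12 = 0, and ∂_2 has invariant factor 2 > 1, so H_1 ≅ Z/2.
  H_2: rank ker ∂_2 − rank ∂_3 = (12 − 12) − 0 = 0, and there is no ∂_3, so H_2 ≅ 0.

(K is a triangulation of the real projective plane RP^2.)

Hence the Betti numbers are b_0 = 1, b_1 = 0, b_2 = 0.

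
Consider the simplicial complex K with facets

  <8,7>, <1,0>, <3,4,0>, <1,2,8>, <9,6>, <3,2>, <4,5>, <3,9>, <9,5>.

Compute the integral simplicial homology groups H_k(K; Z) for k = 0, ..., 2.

H_0 ≅ Z,  H_1 ≅ Z^2,  H_2 = 0.

Fix the vertex order 0 < 1 < 2 < 3 < 4 < 5 < 6 < 7 < 8 < 9 and write every simplex with vertices in increasing order. Then dim K = 2 and the simplices of K are:

  0-simplices (10): [0], [1], [2], [3], [4], [5], [6], [7], [8], [9]
  1-simplices (13): [0,1], [0,3], [0,4], [1,2], [1,8], [2,3], [2,8], [3,4], [3,9], [4,5], [5,9], [6,9], [7,8]
  2-simplices (2): [0,3,4], [1,2,8]

giving chain groups C_0 ≅ Z^10, C_1 ≅ Z^13, C_2 ≅ Z^2.

The boundary map ∂_1: C_1 → C_0 is given by ∂[p,q] = [q] − [p].
This gives a 10×13 integer matrix of rank 9; reducing to Smith normal form yields diagonal entries (1,1,1,1,1,1,1,1,1).

∂_2: C_2 → C_1 maps a triangle to the signed sum of its edges. For instance
  ∂[0,3,4] = [3,4] − [0,4] + [0,3],
  ∂[1,2,8] = [2,8] − [1,8] + [1,2].
The 13×2 boundary matrix has rank 2 and Smith normal form diag(1,1).

Reading off H_k = ker ∂_k / im ∂_{k+1}:

  H_0: rank C_0 − rank ∂_1 = 10 − 9 = 1, and the invariant factors of ∂_1 are all 1, so H_0 = Z.
  H_1: rank ker ∂_1 − rank ∂_2 = (13 − 9) − 2 = 2, and the invariant factors of ∂_2 are all 1, so H_1 = Z^2.
  H_2: rank ker ∂_2 − rank ∂_3 = (2 − 2) − 0 = 0, and there is no ∂_3, so H_2 = 0.

As a check, the Euler characteristic is 10 − 13 + 2 = -1, which agrees with 1 − 2 + 0 = -1.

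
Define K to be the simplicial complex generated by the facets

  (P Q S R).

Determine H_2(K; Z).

H_2 = 0.

Fix the vertex order P < Q < R < S and write every simplex with vertices in increasing order. Then dim K = 3 and the simplices of K are:

  0-simplices (4): P, Q, R, S
  1-simplices (6): PQ, PR, PS, QR, QS, RS
  2-simplices (4): PQR, PQS, PRS, QRS
  3-simplices (1): PQRS

Hence C_0 ≅ Z^4, C_1 ≅ Z^6, C_2 ≅ Z^4, C_3 ≅ Z^1.

The boundary map ∂_1: C_1 → C_0 is given by ∂[p,q] = [q] − [p]. For instance
  ∂PQ = Q − P.
This gives a 4×6 integer matrix of rank 3; reducing to Smith normal form yields diagonal entries (1,1,1).

∂_2: C_2 → C_1 maps a triangle to the signed sum of its edges. For instance
  ∂PRS = RS − PS + PR,
  ∂PQR = QR − PR + PQ.
The 6×4 boundary matrix has rank 3 and Smith normal form diag(1,1,1).

Boundary ∂_3: C_3 → C_2 sends each 3-simplex σ to the alternating sum Σ_i (−1)^i (σ with its i-th vertex removed). For instance
  ∂PQRS = QRS − PRS + PQS − PQR.
The resulting 4×1 matrix has rank 1, and its Smith normal form has invariant factors (1).

Now H_k = ker ∂_k / im ∂_{k+1}, so:

  H_2: rank ker ∂_2 − rank ∂_3 = (4 − 3) − 1 = 0, and the invariant factors of ∂_3 are all 1, so H_2 = 0.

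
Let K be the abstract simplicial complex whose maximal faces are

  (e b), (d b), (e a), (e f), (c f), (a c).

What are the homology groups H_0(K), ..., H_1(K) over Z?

H_0 ≅ Z,  H_1 ≅ Z.

Take the total order a < b < c < d < e < f on the vertex set. Then K (dimension 1) consists of the simplices:

  0-simplices (6): a, b, c, d, e, f
  1-simplices (6): ac, ae, bd, be, cf, ef

so the chain groups are C_0 ≅ Z^6, C_1 ≅ Z^6.

Boundary ∂_1: C_1 → C_0 maps an edge to its endpoints' difference, ∂[p,q] = q − p.
This gives a 6×6 integer matrix of rank 5; reducing to Smith normal form yields diagonal entries (1,1,1,1,1).

From H_k ≅ ker(∂_k) / im(∂_{k+1}) we obtain:

  H_0: rank C_0 − rank ∂_1 = 6 − 5 = 1, and the invariant factors of ∂_1 are all 1, so H_0 = Z.
  H_1: rank ker ∂_1 − rank ∂_2 = (6 − 5) − 0 = 1, and there is no ∂_2, so H_1 = Z.

As a check, the Euler characteristic is 6 − 6 = 0, which agrees with 1 − 1 = 0.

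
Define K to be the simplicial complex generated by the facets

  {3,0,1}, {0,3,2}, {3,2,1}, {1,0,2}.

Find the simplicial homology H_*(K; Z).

K has 4 vertices, 6 edges, 4 triangles.
rank ∂_0 = 0, rank ∂_1 = 3 ⇒ b_0 = 4 − 0 − 3 = 1; all invariant factors of ∂_1 are 1 so no torsion. So H_0 = Z.
rank ∂_1 = 3, rank ∂_2 = 3 ⇒ b_1 = 6 − 3 − 3 = 0; all invariant factors of ∂_2 are 1 so no torsion. So H_1 = 0.
rank ∂_2 = 3, rank ∂_3 = 0 ⇒ b_2 = 4 − 3 − 0 = 1. So H_2 = Z.

H_0 = Z,  H_1 = 0,  H_2 = Z.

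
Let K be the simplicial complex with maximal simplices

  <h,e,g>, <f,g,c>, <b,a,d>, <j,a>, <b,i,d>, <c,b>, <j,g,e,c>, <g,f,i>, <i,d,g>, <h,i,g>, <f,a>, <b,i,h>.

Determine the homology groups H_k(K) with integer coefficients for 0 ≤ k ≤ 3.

Order the vertices as a < b < c < d < e < f < g < h < i < j. Listing each simplex with vertices in this order, K has dimension 3 with simplices:

  0-simplices (10): a, b, c, d, e, f, g, h, i, j
  1-simplices (23): ab, ad, af, aj, bc, bd, bh, bi, ce, cf, cg, cj, dg, di, eg, eh, ej, fg, fi, gh, gi, gj, hi
  2-simplices (12): abd, bdi, bhi, ceg, cej, cfg, cgj, dgi, egh, egj, fgi, ghi
  3-simplices (1): cegj

giving chain groups C_0 ≅ Z^10, C_1 ≅ Z^23, C_2 ≅ Z^12, C_3 ≅ Z^1.

The boundary map ∂_1: C_1 → C_0 is given by ∂[p,q] = [q] − [p]. For instance
  ∂di = i − d.
The resulting 10×23 matrix has rank 9, and its Smith normal form has invariant factors (1,1,1,1,1,1,1,1,1).

∂_2: C_2 → C_1 acts by ∂[p,q,r] = [q,r] − [p,r] + [p,q]. For instance
  ∂cej = ej − cj + ce,
  ∂ghi = hi − gi + gh.
As a 23×12 matrix over Z this has rank 11, with invariant factors (1,1,1,1,1,1,1,1,1,1,1).

The boundary map ∂_3: C_3 → C_2 sends each 3-simplex σ to the alternating sum Σ_i (−1)^i (σ with its i-th vertex removed). For instance
  ∂cegj = egj − cgj + cej − ceg.
As a 12×1 matrix over Z this has rank 1, with invariant factors (1).

Computing H_k = (kernel of ∂_k) / (image of ∂_{k+1}):

  H_0: rank C_0 − rank ∂_1 = 10 − 9 = 1, and the invariant factors of ∂_1 are all 1, so H_0 ≅ Z.
  H_1: rank ker ∂_1 − rank ∂_2 = (23 − 9) − 11 = 3, and the invariant factors of ∂_2 are all 1, so H_1 ≅ Z^3.
  H_2: rank ker ∂_2 − rank ∂_3 = (12 − 11) − 1 = 0, and the invariant factors of ∂_3 are all 1, so H_2 ≅ 0.
  H_3: rank ker ∂_3 − rank ∂_4 = (1 − 1) − 0 = 0, and there is no ∂_4, so H_3 ≅ 0.

H_0 = Z,  H_1 = Z^3,  H_2 = 0,  H_3 = 0.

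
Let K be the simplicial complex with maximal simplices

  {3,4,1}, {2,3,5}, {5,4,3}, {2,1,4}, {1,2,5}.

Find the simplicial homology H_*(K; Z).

H_0 ≅ Z,  H_1 ≅ Z,  H_2 = 0.

K has 5 vertices, 10 edges, 5 triangles.
rank ∂_0 = 0, rank ∂_1 = 4 ⇒ b_0 = 5 − 0 − 4 = 1; all invariant factors of ∂_1 are 1 so no torsion. So H_0 = Z.
rank ∂_1 = 4, rank ∂_2 = 5 ⇒ b_1 = 10 − 4 − 5 = 1; all invariant factors of ∂_2 are 1 so no torsion. So H_1 = Z.
rank ∂_2 = 5, rank ∂_3 = 0 ⇒ b_2 = 5 − 5 − 0 = 0. So H_2 = 0.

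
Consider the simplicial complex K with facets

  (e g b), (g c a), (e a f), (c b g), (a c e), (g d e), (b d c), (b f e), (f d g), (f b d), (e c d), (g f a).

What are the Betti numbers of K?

We work with the vertex ordering a < b < c < d < e < f < g. The simplices of K, each written with vertices in increasing order, are:

  0-simplices (7): a, b, c, d, e, f, g
  1-simplices (18): ac, ae, af, ag, bc, bd, be, bf, bg, cd, ce, cg, de, df, dg, ef, eg, fg
  2-simplices (12): ace, acg, aef, afg, bcd, bcg, bdf, bef, beg, cde, deg, dfg

giving chain groups C_0 ≅ Z^7, C_1 ≅ Z^18, C_2 ≅ Z^12.

∂_1: C_1 → C_0 maps an edge to its endpoints' difference, ∂[p,q] = q − p.
The resulting 7×18 matrix has rank 6, and its Smith normal form has invariant factors (1,1,1,1,1,1).

∂_2: C_2 → C_1 acts by ∂[p,q,r] = [q,r] − [p,r] + [p,q]. For instance
  ∂beg = eg − bg + be,
  ∂bdf = df − bf + bd.
The resulting 18×12 matrix has rank 12, and its Smith normal form has invariant factors (1,1,1,1,1,1,1,1,1,1,1,2).

From H_k ≅ ker(∂_k) / im(∂_{k+1}) we obtain:

  H_0: rank C_0 − rank ∂_1 = 7 − 6 = 1, and the invariant factors of ∂_1 are all 1, so H_0 ≅ Z.
  H_1: rank ker ∂_1 − rank ∂_2 = (18 − 6) − 12 = 0, and ∂_2 has invariant factor 2 > 1, so H_1 ≅ Z/2.
  H_2: rank ker ∂_2 − rank ∂_3 = (12 − 12) − 0 = 0, and there is no ∂_3, so H_2 ≅ 0.

As a check, the Euler characteristic is 7 − 18 + 12 = 1, which agrees with 1 − 0 + 0 = 1.
(K is a triangulation of the real projective plane RP^2.)

Hence the Betti numbers are b_0 = 1, b_1 = 0, b_2 = 0.

b_0 = 1, b_1 = 0, b_2 = 0.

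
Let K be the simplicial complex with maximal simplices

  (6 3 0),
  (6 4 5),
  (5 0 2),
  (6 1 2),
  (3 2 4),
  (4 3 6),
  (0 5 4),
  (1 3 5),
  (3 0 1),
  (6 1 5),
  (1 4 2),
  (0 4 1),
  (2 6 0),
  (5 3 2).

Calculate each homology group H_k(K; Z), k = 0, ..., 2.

Fix the vertex order 0 < 1 < 2 < 3 < 4 < 5 < 6 and write every simplex with vertices in increasing order. Then dim K = 2 and the simplices of K are:

  0-simplices (7): [0], [1], [2], [3], [4], [5], [6]
  1-simplices (21): [0,1], [0,2], [0,3], [0,4], [0,5], [0,6], [1,2], [1,3], [1,4], [1,5], [1,6], [2,3], [2,4], [2,5], [2,6], [3,4], [3,5], [3,6], [4,5], [4,6], [5,6]
  2-simplices (14): [0,1,3], [0,1,4], [0,2,5], [0,2,6], [0,3,6], [0,4,5], [1,2,4], [1,2,6], [1,3,5], [1,5,6], [2,3,4], [2,3,5], [3,4,6], [4,5,6]

giving chain groups C_0 ≅ Z^7, C_1 ≅ Z^21, C_2 ≅ Z^14.

Boundary ∂_1: C_1 → C_0 sends each edge [p,q] (with p < q) to q − p. For instance
  ∂[1,3] = [3] − [1].
As a 7×21 matrix over Z this has rank 6, with invariant factors (1,1,1,1,1,1).

Boundary ∂_2: C_2 → C_1 acts by ∂[p,q,r] = [q,r] − [p,r] + [p,q]. For instance
  ∂[0,2,6] = [2,6] − [0,6] + [0,2],
  ∂[0,3,6] = [3,6] − [0,6] + [0,3].
As a 21×14 matrix over Z this has rank 13, with invariant factors (1,1,1,1,1,1,1,1,1,1,1,1,1).

Now H_k = ker ∂_k / im ∂_{k+1}, so:

  H_0: rank C_0 − rank ∂_1 = 7 − 6 = 1, and the invariant factors of ∂_1 are all 1, so H_0 ≅ Z.
  H_1: rank ker ∂_1 − rank ∂_2 = (21 − 6) − 13 = 2, and the invariant factors of ∂_2 are all 1, so H_1 ≅ Z^2.
  H_2: rank ker ∂_2 − rank ∂_3 = (14 − 13) − 0 = 1, and there is no ∂_3, so H_2 ≅ Z.

As a check, the Euler characteristic is 7 − 21 + 14 = 0, which agrees with 1 − 2 + 1 = 0.

H_0 ≅ Z,  H_1 ≅ Z^2,  H_2 ≅ Z.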